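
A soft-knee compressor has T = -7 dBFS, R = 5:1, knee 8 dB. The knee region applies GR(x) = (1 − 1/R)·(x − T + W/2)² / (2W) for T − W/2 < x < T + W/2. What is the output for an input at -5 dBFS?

x − T + W/2 = -5 − (-7) + 4 = 6.
GR = (1 − 1/5) × 6² / 16 = 0.8 × 36 / 16 = 1.8 dB.
Output = -5 − 1.8 = -6.8 dBFS.

-6.8 dBFS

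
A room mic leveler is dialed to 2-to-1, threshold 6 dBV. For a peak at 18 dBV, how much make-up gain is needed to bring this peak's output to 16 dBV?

4 dB

Overshoot 12 dB → 12/2 = 6 dB after compression, so the compressed level is 6 + 6 = 12 dBV.
Make-up = target − compressed = 16 − 12 = 4 dB.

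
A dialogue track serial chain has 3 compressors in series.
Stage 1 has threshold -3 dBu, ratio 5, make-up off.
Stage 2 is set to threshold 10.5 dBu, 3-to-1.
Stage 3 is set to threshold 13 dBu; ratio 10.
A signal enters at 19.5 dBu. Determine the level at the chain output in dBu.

Stage 1: 22.5 dB above -3 dBu, reduced 5:1 to 4.5 dB above → 1.5 dBu.
Stage 2: below threshold (1.5 ≤ 10.5); passes unchanged; output 1.5 dBu.
Stage 3: 1.5 dBu is at or below the 13 dBu threshold — no compression; output 1.5 dBu.

1.5 dBu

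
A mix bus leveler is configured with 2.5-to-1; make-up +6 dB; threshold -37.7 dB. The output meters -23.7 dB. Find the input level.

-17.7 dB

Stripping the +6 dB make-up gives -29.7 dB at the gain stage.
The compressed level sits -29.7 − (-37.7) = 8 dB over threshold.
Undo the ratio: input overshoot = 8 × 2.5 = 20 dB, giving input = -17.7 dB.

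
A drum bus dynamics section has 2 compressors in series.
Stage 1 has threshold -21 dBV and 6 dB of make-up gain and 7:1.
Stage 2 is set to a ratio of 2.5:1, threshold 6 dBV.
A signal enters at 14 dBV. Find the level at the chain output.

-10 dBV

Stage 1: 35 dB above -21 dBV, reduced 7:1 to 5 dB above → -16 dBV; +6 dB make-up → -10 dBV.
Stage 2: -10 dBV is at or below the 6 dBV threshold — no compression; output -10 dBV.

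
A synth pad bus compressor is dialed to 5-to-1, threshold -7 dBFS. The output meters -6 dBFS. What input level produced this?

The compressed level sits -6 − (-7) = 1 dB over threshold.
Input overshoot = R × output overshoot = 5 dB → input = -7 + 5 = -2 dBFS.

-2 dBFS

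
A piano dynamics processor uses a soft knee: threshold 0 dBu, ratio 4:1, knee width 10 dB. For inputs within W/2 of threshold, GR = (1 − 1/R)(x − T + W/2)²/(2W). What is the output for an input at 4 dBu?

x − T + W/2 = 4 − 0 + 5 = 9.
GR = (1 − 1/4) × 9² / 20 = 0.75 × 81 / 20 = 3.0375 dB.
Output = 4 − 3.0375 = 0.9625 dBu.

0.9625 dBu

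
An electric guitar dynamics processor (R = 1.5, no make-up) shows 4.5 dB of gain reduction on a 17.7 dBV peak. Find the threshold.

4.2 dBV

Gain reduction = 17.7 − 13.2 = 4.5 dB; output overshoot = GR / (R − 1) = 4.5 / 0.5 = 9 dB.
Threshold = output − output overshoot = 13.2 − 9 = 4.2 dBV.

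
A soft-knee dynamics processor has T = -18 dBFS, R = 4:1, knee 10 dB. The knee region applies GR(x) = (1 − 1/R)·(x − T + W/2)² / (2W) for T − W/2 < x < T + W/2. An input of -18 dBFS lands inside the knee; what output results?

x − T + W/2 = -18 − (-18) + 5 = 5.
GR = (1 − 1/4) × 5² / 20 = 0.75 × 25 / 20 = 0.9375 dB.
Output = -18 − 0.9375 = -18.9375 dBFS.

-18.9375 dBFS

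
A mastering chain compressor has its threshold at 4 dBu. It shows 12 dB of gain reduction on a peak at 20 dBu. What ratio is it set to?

4:1

Input overshoot = 20 − 4 = 16 dB.
Output overshoot = 16 − 12 = 4 dB.
Ratio = input overshoot / output overshoot = 16 / 4 = 4.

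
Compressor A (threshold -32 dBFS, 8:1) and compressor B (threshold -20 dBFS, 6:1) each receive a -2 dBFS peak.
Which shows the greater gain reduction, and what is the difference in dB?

A: overshoot 30 dB → output overshoot 3.75 dB → GR 26.25 dB.
B: overshoot 18 dB → output overshoot 3 dB → GR 15 dB.
A reduces 11.25 dB more.

A, by 11.25 dB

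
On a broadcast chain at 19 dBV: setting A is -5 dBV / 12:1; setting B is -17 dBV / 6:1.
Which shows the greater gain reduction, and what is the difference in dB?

A: overshoot 24 dB → output overshoot 2 dB → GR 22 dB.
B: overshoot 36 dB → output overshoot 6 dB → GR 30 dB.
B applies 8 dB more gain reduction.

B, by 8 dB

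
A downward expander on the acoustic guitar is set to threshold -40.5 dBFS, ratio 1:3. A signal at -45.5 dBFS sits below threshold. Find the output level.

Below threshold, a 1:3 expander applies gain = (3−1)×(T − x) of attenuation.
(3−1) × 5 = 10 dB, so output = -45.5 − 10 = -55.5 dBFS.

-55.5 dBFS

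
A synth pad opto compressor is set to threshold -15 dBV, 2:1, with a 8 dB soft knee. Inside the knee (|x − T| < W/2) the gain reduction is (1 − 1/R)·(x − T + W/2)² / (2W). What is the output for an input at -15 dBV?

x − T + W/2 = -15 − (-15) + 4 = 4.
GR = (1 − 1/2) × 4² / 16 = 0.5 × 16 / 16 = 0.5 dB.
Output = -15 − 0.5 = -15.5 dBV.

-15.5 dBV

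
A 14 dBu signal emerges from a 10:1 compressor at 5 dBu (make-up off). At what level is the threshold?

Gain reduction = 14 − 5 = 9 dB; output overshoot = GR / (R − 1) = 9 / 9 = 1 dB.
Threshold = output − output overshoot = 5 − 1 = 4 dBu.

4 dBu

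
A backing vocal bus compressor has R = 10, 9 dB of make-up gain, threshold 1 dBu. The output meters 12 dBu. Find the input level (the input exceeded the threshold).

Stripping the +9 dB make-up gives 3 dBu at the gain stage.
Post-compression overshoot = 3 − 1 = 2 dB.
Input overshoot = R × output overshoot = 20 dB → input = 1 + 20 = 21 dBu.

21 dBu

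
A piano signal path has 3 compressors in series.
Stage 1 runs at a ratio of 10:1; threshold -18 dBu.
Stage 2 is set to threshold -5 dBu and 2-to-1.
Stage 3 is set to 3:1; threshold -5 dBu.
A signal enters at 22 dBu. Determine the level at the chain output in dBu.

Stage 1: 22 dBu is 40 dB over -18 dBu; at 10:1 that becomes 4 dB over, giving -14 dBu.
Stage 2: -14 dBu ≤ -5 dBu, so stage 2 doesn't engage; output -14 dBu.
Stage 3: -14 dBu ≤ -5 dBu, so stage 3 doesn't engage; output -14 dBu.

-14 dBu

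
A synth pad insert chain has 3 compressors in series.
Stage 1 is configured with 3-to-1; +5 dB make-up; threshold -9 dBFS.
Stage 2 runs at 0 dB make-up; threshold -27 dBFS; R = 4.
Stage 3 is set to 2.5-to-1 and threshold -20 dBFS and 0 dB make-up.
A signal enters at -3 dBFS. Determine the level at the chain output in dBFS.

-20.75 dBFS

Stage 1: 6 dB above -9 dBFS, reduced 3:1 to 2 dB above → -7 dBFS; +5 dB make-up → -2 dBFS.
Stage 2: -2 dBFS is 25 dB over -27 dBFS; at 4:1 that becomes 6.25 dB over, giving -20.75 dBFS.
Stage 3: -20.75 dBFS ≤ -20 dBFS, so stage 3 doesn't engage; output -20.75 dBFS.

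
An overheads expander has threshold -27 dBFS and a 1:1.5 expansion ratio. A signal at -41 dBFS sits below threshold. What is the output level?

Undershoot = (-27) − (-41) = 14 dB.
At 1:1.5, that expands to 21 dB under threshold.
Output = -27 − 21 = -48 dBFS.

-48 dBFS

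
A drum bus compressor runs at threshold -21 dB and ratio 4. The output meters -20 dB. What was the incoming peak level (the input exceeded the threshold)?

Post-compression overshoot = -20 − (-21) = 1 dB.
Undo the ratio: input overshoot = 1 × 4 = 4 dB, giving input = -17 dB.

-17 dB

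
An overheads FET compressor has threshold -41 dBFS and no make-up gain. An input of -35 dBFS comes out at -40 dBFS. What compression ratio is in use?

Input overshoot = -35 − (-41) = 6 dB; output overshoot = -40 − (-41) = 1 dB.
Ratio = 6 / 1 = 6.

6:1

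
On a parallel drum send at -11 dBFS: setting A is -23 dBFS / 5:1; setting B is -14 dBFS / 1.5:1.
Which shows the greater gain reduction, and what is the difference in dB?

A: 12 dB over, compressed to 2.4 dB over, so 9.6 dB of GR.
B: 3 dB over, compressed to 2 dB over, so 1 dB of GR.
Difference: 8.6 dB in favour of A.

A, by 8.6 dB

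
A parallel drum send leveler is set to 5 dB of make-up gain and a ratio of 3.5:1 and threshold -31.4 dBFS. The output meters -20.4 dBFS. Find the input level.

Before make-up, the level was -20.4 − 5 = -25.4 dBFS.
That's 6 dB above the -31.4 dBFS threshold.
Input overshoot = R × output overshoot = 21 dB → input = -31.4 + 21 = -10.4 dBFS.

-10.4 dBFS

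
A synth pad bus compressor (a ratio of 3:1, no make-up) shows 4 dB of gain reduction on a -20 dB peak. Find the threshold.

Gain reduction = -20 − (-24) = 4 dB; output overshoot = GR / (R − 1) = 4 / 2 = 2 dB.
Threshold = output − output overshoot = -24 − 2 = -26 dB.

-26 dB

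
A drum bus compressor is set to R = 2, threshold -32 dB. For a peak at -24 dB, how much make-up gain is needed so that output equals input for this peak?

4 dB

Overshoot 8 dB → 8/2 = 4 dB after compression, so the compressed level is -32 + 4 = -28 dB.
Make-up = target − compressed = -24 − (-28) = 4 dB.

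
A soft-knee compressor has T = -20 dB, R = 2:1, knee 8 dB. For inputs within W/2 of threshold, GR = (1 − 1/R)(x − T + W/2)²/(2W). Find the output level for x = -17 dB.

-18.53125 dB

x − T + W/2 = -17 − (-20) + 4 = 7.
GR = (1 − 1/2) × 7² / 16 = 0.5 × 49 / 16 = 1.53125 dB.
Output = -17 − 1.53125 = -18.53125 dB.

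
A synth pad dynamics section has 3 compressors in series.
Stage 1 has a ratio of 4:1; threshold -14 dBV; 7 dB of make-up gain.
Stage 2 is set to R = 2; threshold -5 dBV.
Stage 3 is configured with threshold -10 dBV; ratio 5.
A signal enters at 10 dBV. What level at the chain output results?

Stage 1: 10 dBV is 24 dB over -14 dBV; at 4:1 that becomes 6 dB over, giving -8 dBV; +7 dB make-up → -1 dBV.
Stage 2: 4 dB above -5 dBV, reduced 2:1 to 2 dB above → -3 dBV.
Stage 3: -3 dBV is 7 dB over -10 dBV; at 5:1 that becomes 1.4 dB over, giving -8.6 dBV.

-8.6 dBV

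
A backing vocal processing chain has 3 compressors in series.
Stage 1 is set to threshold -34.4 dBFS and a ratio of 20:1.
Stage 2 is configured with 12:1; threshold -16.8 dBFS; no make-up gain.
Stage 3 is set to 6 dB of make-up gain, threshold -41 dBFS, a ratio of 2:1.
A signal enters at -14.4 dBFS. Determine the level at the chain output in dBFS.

-31.2 dBFS

Stage 1: -14.4 dBFS is 20 dB over -34.4 dBFS; at 20:1 that becomes 1 dB over, giving -33.4 dBFS.
Stage 2: -33.4 dBFS is at or below the -16.8 dBFS threshold — no compression; output -33.4 dBFS.
Stage 3: overshoot 7.6 dB → 7.6/2 = 3.8 dB → -37.2 dBFS; +6 dB make-up → -31.2 dBFS.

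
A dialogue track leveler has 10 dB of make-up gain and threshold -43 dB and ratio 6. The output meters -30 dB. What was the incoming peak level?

-25 dB

Before make-up, the level was -30 − 10 = -40 dB.
That's 3 dB above the -43 dB threshold.
Undo the ratio: input overshoot = 3 × 6 = 18 dB, giving input = -25 dB.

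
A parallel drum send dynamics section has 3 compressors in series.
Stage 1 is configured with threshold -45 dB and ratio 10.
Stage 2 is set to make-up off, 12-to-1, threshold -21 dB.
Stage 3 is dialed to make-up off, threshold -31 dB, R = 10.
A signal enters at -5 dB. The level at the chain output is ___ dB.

-41 dB

Stage 1: 40 dB above -45 dB, reduced 10:1 to 4 dB above → -41 dB.
Stage 2: -41 dB is at or below the -21 dB threshold — no compression; output -41 dB.
Stage 3: -41 dB is at or below the -31 dB threshold — no compression; output -41 dB.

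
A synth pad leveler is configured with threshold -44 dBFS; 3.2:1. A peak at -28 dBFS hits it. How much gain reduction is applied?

11 dB

The signal is 16 dB above threshold.
At 3.2:1, output sits 16/3.2 = 5 dB above threshold.
GR = overshoot in − overshoot out = 16 − 5 = 11 dB.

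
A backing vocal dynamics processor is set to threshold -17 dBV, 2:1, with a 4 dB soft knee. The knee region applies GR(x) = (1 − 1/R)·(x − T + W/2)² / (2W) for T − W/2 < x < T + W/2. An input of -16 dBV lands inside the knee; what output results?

x − T + W/2 = -16 − (-17) + 2 = 3.
GR = (1 − 1/2) × 3² / 8 = 0.5 × 9 / 8 = 0.5625 dB.
Output = -16 − 0.5625 = -16.5625 dBV.

-16.5625 dBV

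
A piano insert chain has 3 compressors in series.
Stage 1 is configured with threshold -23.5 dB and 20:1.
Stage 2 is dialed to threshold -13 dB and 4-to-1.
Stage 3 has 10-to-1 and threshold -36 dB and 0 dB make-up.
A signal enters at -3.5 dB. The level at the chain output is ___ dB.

-34.65 dB

Stage 1: 20 dB above -23.5 dB, reduced 20:1 to 1 dB above → -22.5 dB.
Stage 2: below threshold (-22.5 ≤ -13); passes unchanged; output -22.5 dB.
Stage 3: overshoot 13.5 dB → 13.5/10 = 1.35 dB → -34.65 dB.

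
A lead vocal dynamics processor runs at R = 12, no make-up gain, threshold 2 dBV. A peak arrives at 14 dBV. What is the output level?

The input is 12 dB above the 2 dBV threshold.
At 12:1 the overshoot is divided by 12, leaving 1 dB above threshold.
So the level is 2 + 1 = 3 dBV.

3 dBV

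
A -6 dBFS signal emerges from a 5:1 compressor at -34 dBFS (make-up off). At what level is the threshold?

-41 dBFS

Gain reduction = -6 − (-34) = 28 dB; output overshoot = GR / (R − 1) = 28 / 4 = 7 dB.
Threshold = output − output overshoot = -34 − 7 = -41 dBFS.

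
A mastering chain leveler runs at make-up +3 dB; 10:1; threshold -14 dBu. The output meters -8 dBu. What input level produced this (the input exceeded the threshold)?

16 dBu

Stripping the +3 dB make-up gives -11 dBu at the gain stage.
That's 3 dB above the -14 dBu threshold.
Before 10:1 compression the overshoot was 3 × 10 = 30 dB, so input = -14 + 30 = 16 dBu.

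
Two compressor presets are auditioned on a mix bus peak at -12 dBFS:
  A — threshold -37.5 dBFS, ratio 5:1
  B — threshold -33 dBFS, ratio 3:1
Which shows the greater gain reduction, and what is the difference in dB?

A: 25.5 dB over, compressed to 5.1 dB over, so 20.4 dB of GR.
B: 21 dB over, compressed to 7 dB over, so 14 dB of GR.
Difference: 6.4 dB in favour of A.

A, by 6.4 dB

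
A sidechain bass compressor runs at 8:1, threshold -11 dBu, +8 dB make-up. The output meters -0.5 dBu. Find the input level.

9 dBu

Before make-up, the level was -0.5 − 8 = -8.5 dBu.
That's 2.5 dB above the -11 dBu threshold.
Before 8:1 compression the overshoot was 2.5 × 8 = 20 dB, so input = -11 + 20 = 9 dBu.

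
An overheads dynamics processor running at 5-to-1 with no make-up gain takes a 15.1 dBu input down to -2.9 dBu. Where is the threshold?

-7.4 dBu

Input is 22.5 dB above T (since output overshoot × R = input overshoot: (-2.9 − T)·5 = 15.1 − T gives T = -7.4 dBu).
Check: -7.4 + (15.1 − (-7.4))/5 = -7.4 + 4.5 = -2.9 dBu. ✓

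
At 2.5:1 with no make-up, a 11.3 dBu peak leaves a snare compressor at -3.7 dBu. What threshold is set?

Input is 25 dB above T (since output overshoot × R = input overshoot: (-3.7 − T)·2.5 = 11.3 − T gives T = -13.7 dBu).
Check: -13.7 + (11.3 − (-13.7))/2.5 = -13.7 + 10 = -3.7 dBu. ✓

-13.7 dBu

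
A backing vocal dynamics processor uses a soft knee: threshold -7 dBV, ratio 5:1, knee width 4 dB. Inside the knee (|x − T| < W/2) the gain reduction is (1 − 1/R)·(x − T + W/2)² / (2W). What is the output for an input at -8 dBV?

-8.1 dBV

x − T + W/2 = -8 − (-7) + 2 = 1.
GR = (1 − 1/5) × 1² / 8 = 0.8 × 1 / 8 = 0.1 dB.
Output = -8 − 0.1 = -8.1 dBV.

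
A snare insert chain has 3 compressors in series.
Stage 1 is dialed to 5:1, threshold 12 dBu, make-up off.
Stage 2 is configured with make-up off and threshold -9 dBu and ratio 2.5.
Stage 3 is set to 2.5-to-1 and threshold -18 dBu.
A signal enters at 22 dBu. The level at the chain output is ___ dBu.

Stage 1: 22 dBu is 10 dB over 12 dBu; at 5:1 that becomes 2 dB over, giving 14 dBu.
Stage 2: 23 dB above -9 dBu, reduced 2.5:1 to 9.2 dB above → 0.2 dBu.
Stage 3: overshoot 18.2 dB → 18.2/2.5 = 7.28 dB → -10.72 dBu.

-10.72 dBu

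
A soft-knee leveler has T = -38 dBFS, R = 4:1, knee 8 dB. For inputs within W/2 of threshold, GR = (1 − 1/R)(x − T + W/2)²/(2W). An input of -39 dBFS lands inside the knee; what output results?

-39.421875 dBFS

x − T + W/2 = -39 − (-38) + 4 = 3.
GR = (1 − 1/4) × 3² / 16 = 0.75 × 9 / 16 = 0.421875 dB.
Output = -39 − 0.421875 = -39.421875 dBFS.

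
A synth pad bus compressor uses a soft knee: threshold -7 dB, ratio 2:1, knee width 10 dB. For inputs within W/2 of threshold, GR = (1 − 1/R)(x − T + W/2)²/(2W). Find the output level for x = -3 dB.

x − T + W/2 = -3 − (-7) + 5 = 9.
GR = (1 − 1/2) × 9² / 20 = 0.5 × 81 / 20 = 2.025 dB.
Output = -3 − 2.025 = -5.025 dB.

-5.025 dB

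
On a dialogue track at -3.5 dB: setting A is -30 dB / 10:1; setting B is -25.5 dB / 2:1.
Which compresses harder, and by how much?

A: overshoot 26.5 dB → output overshoot 2.65 dB → GR 23.85 dB.
B: overshoot 22 dB → output overshoot 11 dB → GR 11 dB.
Difference: 12.85 dB in favour of A.

A, by 12.85 dB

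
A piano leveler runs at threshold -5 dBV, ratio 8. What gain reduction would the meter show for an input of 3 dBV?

7 dB

Overshoot = 3 − (-5) = 8 dB.
At 8:1, output sits 8/8 = 1 dB above threshold.
So the signal is attenuated by 8 − 1 = 7 dB.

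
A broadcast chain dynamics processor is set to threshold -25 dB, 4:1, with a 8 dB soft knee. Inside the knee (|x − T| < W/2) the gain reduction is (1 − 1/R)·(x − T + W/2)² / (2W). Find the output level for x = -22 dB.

-24.296875 dB

x − T + W/2 = -22 − (-25) + 4 = 7.
GR = (1 − 1/4) × 7² / 16 = 0.75 × 49 / 16 = 2.296875 dB.
Output = -22 − 2.296875 = -24.296875 dB.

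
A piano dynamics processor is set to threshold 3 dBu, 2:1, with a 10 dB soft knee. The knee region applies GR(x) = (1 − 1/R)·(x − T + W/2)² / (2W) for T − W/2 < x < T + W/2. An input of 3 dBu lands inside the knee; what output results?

x − T + W/2 = 3 − 3 + 5 = 5.
GR = (1 − 1/2) × 5² / 20 = 0.5 × 25 / 20 = 0.625 dB.
Output = 3 − 0.625 = 2.375 dBu.

2.375 dBu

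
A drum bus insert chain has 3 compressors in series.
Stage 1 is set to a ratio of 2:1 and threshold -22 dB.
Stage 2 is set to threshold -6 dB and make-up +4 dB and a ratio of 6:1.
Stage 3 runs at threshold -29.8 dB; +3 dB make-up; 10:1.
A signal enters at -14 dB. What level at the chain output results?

-25.22 dB

Stage 1: -14 dB is 8 dB over -22 dB; at 2:1 that becomes 4 dB over, giving -18 dB.
Stage 2: below threshold (-18 ≤ -6); passes unchanged; make-up brings it to -14 dB.
Stage 3: -14 dB is 15.8 dB over -29.8 dB; at 10:1 that becomes 1.58 dB over, giving -28.22 dB; +3 dB make-up → -25.22 dB.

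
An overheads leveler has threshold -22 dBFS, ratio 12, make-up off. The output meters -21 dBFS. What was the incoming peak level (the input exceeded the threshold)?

-10 dBFS

That's 1 dB above the -22 dBFS threshold.
Input overshoot = R × output overshoot = 12 dB → input = -22 + 12 = -10 dBFS.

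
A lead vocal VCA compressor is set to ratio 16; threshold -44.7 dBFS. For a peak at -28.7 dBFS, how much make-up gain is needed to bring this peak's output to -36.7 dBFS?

7 dB

Without make-up, output = threshold + overshoot/16 = -44.7 + 1 = -43.7 dBFS.
Gap to target: 7 dB.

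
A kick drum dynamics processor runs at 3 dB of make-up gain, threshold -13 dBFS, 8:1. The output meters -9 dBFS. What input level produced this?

Stripping the +3 dB make-up gives -12 dBFS at the gain stage.
The compressed level sits -12 − (-13) = 1 dB over threshold.
Input overshoot = R × output overshoot = 8 dB → input = -13 + 8 = -5 dBFS.

-5 dBFS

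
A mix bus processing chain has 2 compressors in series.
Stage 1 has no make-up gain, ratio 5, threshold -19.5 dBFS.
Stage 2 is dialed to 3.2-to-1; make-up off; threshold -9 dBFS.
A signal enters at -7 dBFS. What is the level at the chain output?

Stage 1: -7 dBFS is 12.5 dB over -19.5 dBFS; at 5:1 that becomes 2.5 dB over, giving -17 dBFS.
Stage 2: -17 dBFS is at or below the -9 dBFS threshold — no compression; output -17 dBFS.

-17 dBFS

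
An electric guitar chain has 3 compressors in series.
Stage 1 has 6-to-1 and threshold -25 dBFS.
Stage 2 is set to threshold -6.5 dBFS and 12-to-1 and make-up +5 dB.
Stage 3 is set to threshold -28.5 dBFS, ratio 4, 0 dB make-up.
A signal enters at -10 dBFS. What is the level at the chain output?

Stage 1: overshoot 15 dB → 15/6 = 2.5 dB → -22.5 dBFS.
Stage 2: below threshold (-22.5 ≤ -6.5); passes unchanged; make-up brings it to -17.5 dBFS.
Stage 3: -17.5 dBFS is 11 dB over -28.5 dBFS; at 4:1 that becomes 2.75 dB over, giving -25.75 dBFS.

-25.75 dBFS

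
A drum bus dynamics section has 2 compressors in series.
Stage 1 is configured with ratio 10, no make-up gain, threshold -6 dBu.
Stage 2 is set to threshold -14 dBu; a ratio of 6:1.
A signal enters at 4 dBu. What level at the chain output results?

Stage 1: 10 dB above -6 dBu, reduced 10:1 to 1 dB above → -5 dBu.
Stage 2: overshoot 9 dB → 9/6 = 1.5 dB → -12.5 dBu.

-12.5 dBu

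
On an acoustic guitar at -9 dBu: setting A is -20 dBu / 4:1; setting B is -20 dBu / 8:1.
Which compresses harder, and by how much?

A: GR = 11 − 11/4 = 8.25 dB.
B: GR = 11 − 11/8 = 9.625 dB.
B applies 1.375 dB more gain reduction.

B, by 1.375 dB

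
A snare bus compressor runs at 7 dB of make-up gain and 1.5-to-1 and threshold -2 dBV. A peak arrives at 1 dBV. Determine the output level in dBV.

7 dBV

1 dBV sits 3 dB over threshold.
The 3 dB excess becomes 2 dB after 1.5:1 reduction.
Output = -2 + 2 = 0 dBV; make-up adds 7 dB, giving 7 dBV.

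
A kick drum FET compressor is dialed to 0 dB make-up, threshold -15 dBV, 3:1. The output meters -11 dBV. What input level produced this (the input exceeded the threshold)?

Post-compression overshoot = -11 − (-15) = 4 dB.
Input overshoot = R × output overshoot = 12 dB → input = -15 + 12 = -3 dBV.

-3 dBV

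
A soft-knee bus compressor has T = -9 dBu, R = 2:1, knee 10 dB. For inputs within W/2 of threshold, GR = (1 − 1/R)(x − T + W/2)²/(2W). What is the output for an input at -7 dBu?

x − T + W/2 = -7 − (-9) + 5 = 7.
GR = (1 − 1/2) × 7² / 20 = 0.5 × 49 / 20 = 1.225 dB.
Output = -7 − 1.225 = -8.225 dBu.

-8.225 dBu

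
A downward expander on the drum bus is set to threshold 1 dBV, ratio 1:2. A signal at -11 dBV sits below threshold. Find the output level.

Below threshold, a 1:2 expander applies gain = (2−1)×(T − x) of attenuation.
(2−1) × 12 = 12 dB, so output = -11 − 12 = -23 dBV.

-23 dBV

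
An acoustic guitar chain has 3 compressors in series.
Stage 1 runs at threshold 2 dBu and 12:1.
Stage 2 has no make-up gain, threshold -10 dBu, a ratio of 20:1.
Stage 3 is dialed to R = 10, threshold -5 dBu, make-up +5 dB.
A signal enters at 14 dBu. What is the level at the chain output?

-4.35 dBu

Stage 1: 14 dBu is 12 dB over 2 dBu; at 12:1 that becomes 1 dB over, giving 3 dBu.
Stage 2: 3 dBu is 13 dB over -10 dBu; at 20:1 that becomes 0.65 dB over, giving -9.35 dBu.
Stage 3: -9.35 dBu is at or below the -5 dBu threshold — no compression; make-up brings it to -4.35 dBu.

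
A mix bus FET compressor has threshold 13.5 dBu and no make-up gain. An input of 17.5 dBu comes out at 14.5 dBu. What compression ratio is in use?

Input overshoot = 17.5 − 13.5 = 4 dB; output overshoot = 14.5 − 13.5 = 1 dB.
Ratio = 4 / 1 = 4.

4:1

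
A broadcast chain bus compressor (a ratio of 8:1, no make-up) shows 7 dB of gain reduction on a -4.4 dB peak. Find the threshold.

Let T be the threshold. Output overshoot = (input overshoot)/R, so -11.4 − T = (-4.4 − T)/8.
8·(-11.4 − T) = -4.4 − T → 7·T = -91.2 − (-4.4) = -86.8.
T = -86.8/7 = -12.4 dB.

-12.4 dB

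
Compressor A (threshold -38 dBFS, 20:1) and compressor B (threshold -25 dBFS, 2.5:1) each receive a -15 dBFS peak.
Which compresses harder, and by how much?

A: GR = 23 − 23/20 = 21.85 dB.
B: GR = 10 − 10/2.5 = 6 dB.
Difference: 15.85 dB in favour of A.

A, by 15.85 dB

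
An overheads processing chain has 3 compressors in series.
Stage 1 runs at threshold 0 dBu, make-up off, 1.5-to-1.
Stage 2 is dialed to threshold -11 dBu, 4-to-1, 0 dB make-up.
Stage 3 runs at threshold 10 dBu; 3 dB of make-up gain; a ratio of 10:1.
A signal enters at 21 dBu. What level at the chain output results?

Stage 1: 21 dBu is 21 dB over 0 dBu; at 1.5:1 that becomes 14 dB over, giving 14 dBu.
Stage 2: 14 dBu is 25 dB over -11 dBu; at 4:1 that becomes 6.25 dB over, giving -4.75 dBu.
Stage 3: below threshold (-4.75 ≤ 10); passes unchanged; make-up brings it to -1.75 dBu.

-1.75 dBu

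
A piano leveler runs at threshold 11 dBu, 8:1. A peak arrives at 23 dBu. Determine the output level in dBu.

The input is 12 dB above the 11 dBu threshold.
The 12 dB excess becomes 1.5 dB after 8:1 reduction.
So the level is 11 + 1.5 = 12.5 dBu.

12.5 dBu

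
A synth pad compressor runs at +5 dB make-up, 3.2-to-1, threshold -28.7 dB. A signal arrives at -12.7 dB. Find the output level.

Overshoot: -12.7 − (-28.7) = 16 dB.
3.2:1 compression reduces that to 16/3.2 = 5 dB over.
So the level is -28.7 + 5 = -23.7 dB; make-up adds 5 dB, giving -18.7 dB.

-18.7 dB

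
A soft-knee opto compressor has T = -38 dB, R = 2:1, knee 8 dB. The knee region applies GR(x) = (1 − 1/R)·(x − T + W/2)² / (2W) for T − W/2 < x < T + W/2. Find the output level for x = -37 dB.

x − T + W/2 = -37 − (-38) + 4 = 5.
GR = (1 − 1/2) × 5² / 16 = 0.5 × 25 / 16 = 0.78125 dB.
Output = -37 − 0.78125 = -37.78125 dB.

-37.78125 dB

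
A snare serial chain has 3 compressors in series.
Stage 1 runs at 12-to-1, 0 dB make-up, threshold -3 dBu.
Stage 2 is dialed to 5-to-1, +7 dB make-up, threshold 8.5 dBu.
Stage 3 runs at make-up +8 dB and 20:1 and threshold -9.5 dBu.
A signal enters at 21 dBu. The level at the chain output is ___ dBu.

Stage 1: 21 dBu is 24 dB over -3 dBu; at 12:1 that becomes 2 dB over, giving -1 dBu.
Stage 2: -1 dBu is at or below the 8.5 dBu threshold — no compression; make-up brings it to 6 dBu.
Stage 3: 6 dBu is 15.5 dB over -9.5 dBu; at 20:1 that becomes 0.775 dB over, giving -8.725 dBu; +8 dB make-up → -0.725 dBu.

-0.725 dBu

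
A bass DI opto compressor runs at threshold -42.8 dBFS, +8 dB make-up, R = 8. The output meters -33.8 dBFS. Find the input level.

-34.8 dBFS

Before make-up, the level was -33.8 − 8 = -41.8 dBFS.
That's 1 dB above the -42.8 dBFS threshold.
Undo the ratio: input overshoot = 1 × 8 = 8 dB, giving input = -34.8 dBFS.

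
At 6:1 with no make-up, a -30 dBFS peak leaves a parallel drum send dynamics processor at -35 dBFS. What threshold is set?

Input is 6 dB above T (since output overshoot × R = input overshoot: (-35 − T)·6 = -30 − T gives T = -36 dBFS).
Check: -36 + (-30 − (-36))/6 = -36 + 1 = -35 dBFS. ✓

-36 dBFS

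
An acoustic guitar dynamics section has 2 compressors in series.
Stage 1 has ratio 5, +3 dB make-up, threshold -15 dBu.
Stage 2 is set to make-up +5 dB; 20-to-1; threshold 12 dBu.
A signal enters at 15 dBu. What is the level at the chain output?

-1 dBu

Stage 1: 15 dBu is 30 dB over -15 dBu; at 5:1 that becomes 6 dB over, giving -9 dBu; +3 dB make-up → -6 dBu.
Stage 2: -6 dBu is at or below the 12 dBu threshold — no compression; make-up brings it to -1 dBu.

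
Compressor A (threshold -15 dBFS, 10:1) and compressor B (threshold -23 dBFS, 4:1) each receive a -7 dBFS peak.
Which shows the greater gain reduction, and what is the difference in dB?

B, by 4.8 dB

A: 8 dB over, compressed to 0.8 dB over, so 7.2 dB of GR.
B: 16 dB over, compressed to 4 dB over, so 12 dB of GR.
Difference: 4.8 dB in favour of B.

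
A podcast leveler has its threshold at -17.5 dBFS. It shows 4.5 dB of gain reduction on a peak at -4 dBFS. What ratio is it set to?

1.5:1

Input overshoot = -4 − (-17.5) = 13.5 dB.
Output overshoot = 13.5 − 4.5 = 9 dB.
Ratio = input overshoot / output overshoot = 13.5 / 9 = 1.5.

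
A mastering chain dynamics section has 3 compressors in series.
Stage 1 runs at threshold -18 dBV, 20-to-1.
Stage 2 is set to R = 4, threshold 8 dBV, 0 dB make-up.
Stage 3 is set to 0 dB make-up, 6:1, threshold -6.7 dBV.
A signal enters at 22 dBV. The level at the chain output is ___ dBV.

-16 dBV

Stage 1: 22 dBV is 40 dB over -18 dBV; at 20:1 that becomes 2 dB over, giving -16 dBV.
Stage 2: -16 dBV is at or below the 8 dBV threshold — no compression; output -16 dBV.
Stage 3: -16 dBV ≤ -6.7 dBV, so stage 3 doesn't engage; output -16 dBV.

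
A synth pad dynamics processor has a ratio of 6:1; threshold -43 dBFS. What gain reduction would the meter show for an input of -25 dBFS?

15 dB

Overshoot = -25 − (-43) = 18 dB.
After 6:1 compression the overshoot becomes 18/6 = 3 dB.
So the signal is attenuated by 18 − 3 = 15 dB.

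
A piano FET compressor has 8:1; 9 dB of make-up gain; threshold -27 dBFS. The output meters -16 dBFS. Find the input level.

Before make-up, the level was -16 − 9 = -25 dBFS.
Post-compression overshoot = -25 − (-27) = 2 dB.
Before 8:1 compression the overshoot was 2 × 8 = 16 dB, so input = -27 + 16 = -11 dBFS.

-11 dBFS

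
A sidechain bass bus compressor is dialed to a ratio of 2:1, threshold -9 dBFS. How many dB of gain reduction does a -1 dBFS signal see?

4 dB

The signal is 8 dB above threshold.
At 2:1, output sits 8/2 = 4 dB above threshold.
So the signal is attenuated by 8 − 4 = 4 dB.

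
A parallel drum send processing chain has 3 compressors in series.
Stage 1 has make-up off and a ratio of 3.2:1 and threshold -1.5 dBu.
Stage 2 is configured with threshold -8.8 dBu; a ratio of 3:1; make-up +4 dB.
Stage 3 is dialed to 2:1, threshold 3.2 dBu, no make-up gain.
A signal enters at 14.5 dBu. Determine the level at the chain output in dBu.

-0.7 dBu

Stage 1: overshoot 16 dB → 16/3.2 = 5 dB → 3.5 dBu.
Stage 2: 3.5 dBu is 12.3 dB over -8.8 dBu; at 3:1 that becomes 4.1 dB over, giving -4.7 dBu; +4 dB make-up → -0.7 dBu.
Stage 3: below threshold (-0.7 ≤ 3.2); passes unchanged; output -0.7 dBu.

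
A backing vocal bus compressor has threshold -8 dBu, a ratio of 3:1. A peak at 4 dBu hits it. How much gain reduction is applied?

The signal is 12 dB above threshold.
A 3:1 ratio leaves 4 dB of that excess.
Gain reduction = 12 − 4 = 8 dB.

8 dB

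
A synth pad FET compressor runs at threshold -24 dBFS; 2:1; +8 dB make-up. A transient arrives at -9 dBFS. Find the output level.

The input is 15 dB above the -24 dBFS threshold.
2:1 compression reduces that to 15/2 = 7.5 dB over.
That puts the output at -16.5 dBFS; make-up adds 8 dB, giving -8.5 dBFS.

-8.5 dBFS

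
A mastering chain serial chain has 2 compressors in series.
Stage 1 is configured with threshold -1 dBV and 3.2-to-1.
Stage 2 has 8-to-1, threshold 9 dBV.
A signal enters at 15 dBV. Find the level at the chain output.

4 dBV

Stage 1: overshoot 16 dB → 16/3.2 = 5 dB → 4 dBV.
Stage 2: below threshold (4 ≤ 9); passes unchanged; output 4 dBV.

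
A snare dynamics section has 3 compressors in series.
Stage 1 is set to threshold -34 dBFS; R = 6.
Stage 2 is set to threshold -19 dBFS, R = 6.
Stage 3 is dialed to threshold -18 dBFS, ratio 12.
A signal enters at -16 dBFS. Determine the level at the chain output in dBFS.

Stage 1: -16 dBFS is 18 dB over -34 dBFS; at 6:1 that becomes 3 dB over, giving -31 dBFS.
Stage 2: -31 dBFS is at or below the -19 dBFS threshold — no compression; output -31 dBFS.
Stage 3: below threshold (-31 ≤ -18); passes unchanged; output -31 dBFS.

-31 dBFS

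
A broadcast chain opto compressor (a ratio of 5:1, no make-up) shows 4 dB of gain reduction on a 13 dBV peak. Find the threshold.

Gain reduction = 13 − 9 = 4 dB; output overshoot = GR / (R − 1) = 4 / 4 = 1 dB.
Threshold = output − output overshoot = 9 − 1 = 8 dBV.

8 dBV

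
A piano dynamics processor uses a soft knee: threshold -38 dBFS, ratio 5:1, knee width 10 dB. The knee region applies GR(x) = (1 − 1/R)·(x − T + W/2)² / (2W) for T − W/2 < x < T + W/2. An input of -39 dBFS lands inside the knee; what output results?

-39.64 dBFS

x − T + W/2 = -39 − (-38) + 5 = 4.
GR = (1 − 1/5) × 4² / 20 = 0.8 × 16 / 20 = 0.64 dB.
Output = -39 − 0.64 = -39.64 dBFS.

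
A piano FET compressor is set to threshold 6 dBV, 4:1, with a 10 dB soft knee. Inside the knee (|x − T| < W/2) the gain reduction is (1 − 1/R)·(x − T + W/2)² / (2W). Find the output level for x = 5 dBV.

x − T + W/2 = 5 − 6 + 5 = 4.
GR = (1 − 1/4) × 4² / 20 = 0.75 × 16 / 20 = 0.6 dB.
Output = 5 − 0.6 = 4.4 dBV.

4.4 dBV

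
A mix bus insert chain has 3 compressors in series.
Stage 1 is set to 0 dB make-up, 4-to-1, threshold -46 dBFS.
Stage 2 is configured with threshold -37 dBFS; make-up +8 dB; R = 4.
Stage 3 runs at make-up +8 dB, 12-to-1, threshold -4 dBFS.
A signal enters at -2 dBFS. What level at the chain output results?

-20.5 dBFS

Stage 1: overshoot 44 dB → 44/4 = 11 dB → -35 dBFS.
Stage 2: -35 dBFS is 2 dB over -37 dBFS; at 4:1 that becomes 0.5 dB over, giving -36.5 dBFS; +8 dB make-up → -28.5 dBFS.
Stage 3: below threshold (-28.5 ≤ -4); passes unchanged; make-up brings it to -20.5 dBFS.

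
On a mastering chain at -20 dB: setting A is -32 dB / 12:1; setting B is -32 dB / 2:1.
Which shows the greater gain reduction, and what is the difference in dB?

A, by 5 dB

A: 12 dB over, compressed to 1 dB over, so 11 dB of GR.
B: 12 dB over, compressed to 6 dB over, so 6 dB of GR.
A applies 5 dB more gain reduction.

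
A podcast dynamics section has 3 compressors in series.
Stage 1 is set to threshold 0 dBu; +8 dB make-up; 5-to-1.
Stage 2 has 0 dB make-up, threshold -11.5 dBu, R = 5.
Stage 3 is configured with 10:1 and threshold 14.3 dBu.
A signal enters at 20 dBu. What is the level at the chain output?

Stage 1: 20 dBu is 20 dB over 0 dBu; at 5:1 that becomes 4 dB over, giving 4 dBu; +8 dB make-up → 12 dBu.
Stage 2: 12 dBu is 23.5 dB over -11.5 dBu; at 5:1 that becomes 4.7 dB over, giving -6.8 dBu.
Stage 3: -6.8 dBu is at or below the 14.3 dBu threshold — no compression; output -6.8 dBu.

-6.8 dBu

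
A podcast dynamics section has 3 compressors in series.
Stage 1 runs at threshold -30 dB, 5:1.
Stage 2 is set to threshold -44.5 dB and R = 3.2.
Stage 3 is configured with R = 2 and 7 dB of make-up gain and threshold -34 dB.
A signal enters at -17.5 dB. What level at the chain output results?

-32.1875 dB

Stage 1: 12.5 dB above -30 dB, reduced 5:1 to 2.5 dB above → -27.5 dB.
Stage 2: overshoot 17 dB → 17/3.2 = 5.3125 dB → -39.1875 dB.
Stage 3: -39.1875 dB is at or below the -34 dB threshold — no compression; make-up brings it to -32.1875 dB.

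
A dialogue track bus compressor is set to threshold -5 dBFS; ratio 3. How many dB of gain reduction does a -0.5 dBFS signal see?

The signal is 4.5 dB above threshold.
After 3:1 compression the overshoot becomes 4.5/3 = 1.5 dB.
Gain reduction = 4.5 − 1.5 = 3 dB.

3 dB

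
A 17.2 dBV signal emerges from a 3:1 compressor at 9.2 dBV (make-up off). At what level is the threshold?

5.2 dBV

Gain reduction = 17.2 − 9.2 = 8 dB; output overshoot = GR / (R − 1) = 8 / 2 = 4 dB.
Threshold = output − output overshoot = 9.2 − 4 = 5.2 dBV.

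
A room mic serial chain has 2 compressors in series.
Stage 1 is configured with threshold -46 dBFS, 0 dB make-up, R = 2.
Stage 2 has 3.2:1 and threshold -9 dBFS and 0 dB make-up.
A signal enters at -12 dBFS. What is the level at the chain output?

Stage 1: overshoot 34 dB → 34/2 = 17 dB → -29 dBFS.
Stage 2: -29 dBFS ≤ -9 dBFS, so stage 2 doesn't engage; output -29 dBFS.

-29 dBFS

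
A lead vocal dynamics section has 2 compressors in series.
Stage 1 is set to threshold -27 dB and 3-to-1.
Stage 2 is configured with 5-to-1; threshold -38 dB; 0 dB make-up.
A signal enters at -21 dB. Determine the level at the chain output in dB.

-35.4 dB

Stage 1: -21 dB is 6 dB over -27 dB; at 3:1 that becomes 2 dB over, giving -25 dB.
Stage 2: overshoot 13 dB → 13/5 = 2.6 dB → -35.4 dB.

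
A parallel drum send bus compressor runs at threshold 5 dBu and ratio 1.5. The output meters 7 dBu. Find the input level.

8 dBu

That's 2 dB above the 5 dBu threshold.
Undo the ratio: input overshoot = 2 × 1.5 = 3 dB, giving input = 8 dBu.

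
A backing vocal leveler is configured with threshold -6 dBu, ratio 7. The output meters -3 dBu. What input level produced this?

15 dBu

That's 3 dB above the -6 dBu threshold.
Before 7:1 compression the overshoot was 3 × 7 = 21 dB, so input = -6 + 21 = 15 dBu.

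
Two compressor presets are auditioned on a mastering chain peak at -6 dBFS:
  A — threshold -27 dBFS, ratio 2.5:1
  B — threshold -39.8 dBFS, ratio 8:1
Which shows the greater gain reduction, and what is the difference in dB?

B, by 16.975 dB

A: overshoot 21 dB → output overshoot 8.4 dB → GR 12.6 dB.
B: overshoot 33.8 dB → output overshoot 4.225 dB → GR 29.575 dB.
B reduces 16.975 dB more.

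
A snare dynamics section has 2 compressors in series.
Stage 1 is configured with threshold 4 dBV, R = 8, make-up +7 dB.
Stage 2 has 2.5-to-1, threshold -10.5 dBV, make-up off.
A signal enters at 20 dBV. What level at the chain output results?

Stage 1: 20 dBV is 16 dB over 4 dBV; at 8:1 that becomes 2 dB over, giving 6 dBV; +7 dB make-up → 13 dBV.
Stage 2: 23.5 dB above -10.5 dBV, reduced 2.5:1 to 9.4 dB above → -1.1 dBV.

-1.1 dBV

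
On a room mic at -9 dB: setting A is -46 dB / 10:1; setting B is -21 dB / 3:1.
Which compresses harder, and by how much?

A, by 25.3 dB

A: overshoot 37 dB → output overshoot 3.7 dB → GR 33.3 dB.
B: overshoot 12 dB → output overshoot 4 dB → GR 8 dB.
A reduces 25.3 dB more.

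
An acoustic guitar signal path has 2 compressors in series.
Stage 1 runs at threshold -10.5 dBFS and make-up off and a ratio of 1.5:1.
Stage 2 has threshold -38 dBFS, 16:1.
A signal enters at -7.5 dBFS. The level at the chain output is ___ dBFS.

Stage 1: 3 dB above -10.5 dBFS, reduced 1.5:1 to 2 dB above → -8.5 dBFS.
Stage 2: 29.5 dB above -38 dBFS, reduced 16:1 to 1.84375 dB above → -36.15625 dBFS.

-36.15625 dBFS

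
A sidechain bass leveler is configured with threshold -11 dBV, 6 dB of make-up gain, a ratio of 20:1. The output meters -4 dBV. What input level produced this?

9 dBV

Stripping the +6 dB make-up gives -10 dBV at the gain stage.
Post-compression overshoot = -10 − (-11) = 1 dB.
Undo the ratio: input overshoot = 1 × 20 = 20 dB, giving input = 9 dBV.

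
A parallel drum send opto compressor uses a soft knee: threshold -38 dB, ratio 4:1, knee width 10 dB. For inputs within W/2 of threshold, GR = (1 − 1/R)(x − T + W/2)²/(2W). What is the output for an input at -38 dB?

x − T + W/2 = -38 − (-38) + 5 = 5.
GR = (1 − 1/4) × 5² / 20 = 0.75 × 25 / 20 = 0.9375 dB.
Output = -38 − 0.9375 = -38.9375 dB.

-38.9375 dB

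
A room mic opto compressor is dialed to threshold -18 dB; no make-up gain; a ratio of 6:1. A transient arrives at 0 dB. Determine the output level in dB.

0 dB sits 18 dB over threshold.
The 18 dB excess becomes 3 dB after 6:1 reduction.
So the level is -18 + 3 = -15 dB.

-15 dB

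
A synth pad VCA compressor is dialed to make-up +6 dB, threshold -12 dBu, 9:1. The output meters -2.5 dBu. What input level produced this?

19.5 dBu

Remove make-up: -2.5 − 6 = -8.5 dBu.
That's 3.5 dB above the -12 dBu threshold.
Input overshoot = R × output overshoot = 31.5 dB → input = -12 + 31.5 = 19.5 dBu.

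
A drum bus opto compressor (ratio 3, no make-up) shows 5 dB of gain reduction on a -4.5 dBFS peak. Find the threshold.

Input is 7.5 dB above T (since output overshoot × R = input overshoot: (-9.5 − T)·3 = -4.5 − T gives T = -12 dBFS).
Check: -12 + (-4.5 − (-12))/3 = -12 + 2.5 = -9.5 dBFS. ✓

-12 dBFS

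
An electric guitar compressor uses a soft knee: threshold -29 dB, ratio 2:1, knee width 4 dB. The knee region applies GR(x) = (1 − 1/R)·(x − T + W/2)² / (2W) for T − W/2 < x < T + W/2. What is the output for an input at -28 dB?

x − T + W/2 = -28 − (-29) + 2 = 3.
GR = (1 − 1/2) × 3² / 8 = 0.5 × 9 / 8 = 0.5625 dB.
Output = -28 − 0.5625 = -28.5625 dB.

-28.5625 dB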